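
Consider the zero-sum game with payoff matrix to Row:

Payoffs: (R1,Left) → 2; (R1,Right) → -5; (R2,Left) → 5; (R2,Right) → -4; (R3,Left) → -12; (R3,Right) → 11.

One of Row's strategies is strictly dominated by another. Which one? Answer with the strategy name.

R2 gives a strictly higher payoff than R1 against every column: 5 > 2, -4 > -5.
So R1 is strictly dominated and Row never plays it.

R1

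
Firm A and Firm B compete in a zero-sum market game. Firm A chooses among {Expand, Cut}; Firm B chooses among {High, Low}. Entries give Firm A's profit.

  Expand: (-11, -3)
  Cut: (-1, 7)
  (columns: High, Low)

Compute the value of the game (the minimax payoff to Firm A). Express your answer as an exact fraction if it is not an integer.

Row minima: Expand → -11, Cut → -1; maximin = -1.
Column maxima: High → -1, Low → 7; minimax = -1.
Since maximin = minimax = -1, there is a saddle point and the value is -1.

-1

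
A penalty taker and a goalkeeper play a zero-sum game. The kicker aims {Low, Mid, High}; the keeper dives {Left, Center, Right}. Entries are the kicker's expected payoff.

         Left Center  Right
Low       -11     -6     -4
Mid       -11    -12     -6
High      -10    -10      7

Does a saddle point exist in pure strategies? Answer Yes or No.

Row minima: Low → -11, Mid → -12, High → -10; maximin = -10.
Column maxima: Left → -10, Center → -6, Right → 7; minimax = -10.
maximin = minimax = -10, so a saddle point exists.

Yes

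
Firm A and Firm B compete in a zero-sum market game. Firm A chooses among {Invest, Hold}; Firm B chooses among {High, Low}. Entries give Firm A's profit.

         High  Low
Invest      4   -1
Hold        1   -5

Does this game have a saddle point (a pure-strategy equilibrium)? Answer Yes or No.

Row minima: Invest → -1, Hold → -5; maximin = -1.
Column maxima: High → 4, Low → -1; minimax = -1.
maximin = minimax = -1, so a saddle point exists.

Yes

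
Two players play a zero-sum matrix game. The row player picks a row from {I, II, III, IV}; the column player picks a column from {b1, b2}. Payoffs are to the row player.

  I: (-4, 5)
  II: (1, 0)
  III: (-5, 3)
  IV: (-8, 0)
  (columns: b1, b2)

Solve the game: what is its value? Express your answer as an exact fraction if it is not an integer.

1/2

Row minima: I → -4, II → 0, III → -5, IV → -8; maximin = 0.
Column maxima: b1 → 1, b2 → 5; minimax = 1.
0 ≠ 1, so there is no saddle point; optimal play is mixed.
III is strictly dominated by I, so the row player never plays it.
IV is strictly dominated by I, so the row player never plays it.
On the remaining 2×2 (I, II vs b1, b2):
Let the row player play I with probability p. Expected payoff against b1: (-4)p + 1(1−p) = −5p + 1; against b2: 5p + 0(1−p) = 5p.
Setting these equal: −5p + 1 = 5p ⇒ −10p = -1 ⇒ p = 1/10, and the value is (-5)·(1/10) + 1 = 1/2.
For the column player: with q = P(b1), equating I's and II's payoffs gives −9q + 5 = q ⇒ q = 1/2.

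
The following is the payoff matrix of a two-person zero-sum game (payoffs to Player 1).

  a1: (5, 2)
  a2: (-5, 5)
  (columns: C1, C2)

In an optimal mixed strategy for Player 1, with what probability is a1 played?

Row minima: a1 → 2, a2 → -5; maximin = 2.
Column maxima: C1 → 5, C2 → 5; minimax = 5.
2 ≠ 5, so there is no saddle point; optimal play is mixed.
Let Player 1 play a1 with probability p. Expected payoff against C1: 5p + (-5)(1−p) = 10p − 5; against C2: 2p + 5(1−p) = −3p + 5.
Setting these equal: 10p − 5 = −3p + 5 ⇒ 13p = 10 ⇒ p = 10/13, and the value is (10)·(10/13) − 5 = 35/13.
For Player 2: with q = P(C1), equating a1's and a2's payoffs gives 3q + 2 = −10q + 5 ⇒ q = 3/13.

10/13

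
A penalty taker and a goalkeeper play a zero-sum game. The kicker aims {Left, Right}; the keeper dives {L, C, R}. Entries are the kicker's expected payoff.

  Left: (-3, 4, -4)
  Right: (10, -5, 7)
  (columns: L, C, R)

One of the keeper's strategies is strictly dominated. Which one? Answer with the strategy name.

R holds the kicker's payoff strictly below L in every row: -4 < -3, 7 < 10.
So L is strictly dominated for the keeper.

L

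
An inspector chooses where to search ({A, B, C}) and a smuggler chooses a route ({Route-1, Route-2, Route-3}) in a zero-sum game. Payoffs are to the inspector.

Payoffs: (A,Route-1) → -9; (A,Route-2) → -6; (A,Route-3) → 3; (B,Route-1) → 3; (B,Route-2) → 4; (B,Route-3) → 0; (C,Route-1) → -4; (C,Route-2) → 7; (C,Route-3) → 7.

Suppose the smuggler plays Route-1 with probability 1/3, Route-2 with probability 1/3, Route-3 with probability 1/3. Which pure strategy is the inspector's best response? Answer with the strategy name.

C

Expected payoff of A: (1/3)·(-9) + (1/3)·(-6) + (1/3)·3 = -4.
Expected payoff of B: (1/3)·3 + (1/3)·4 + (1/3)·0 = 7/3.
Expected payoff of C: (1/3)·(-4) + (1/3)·7 + (1/3)·7 = 10/3.
The largest is 10/3, so the inspector's best response is C.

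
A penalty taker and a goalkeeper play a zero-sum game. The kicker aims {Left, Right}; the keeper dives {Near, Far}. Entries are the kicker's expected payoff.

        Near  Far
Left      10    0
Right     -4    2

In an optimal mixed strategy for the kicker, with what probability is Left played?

Row minima: Left → 0, Right → -4; maximin = 0.
Column maxima: Near → 10, Far → 2; minimax = 2.
0 ≠ 2, so there is no saddle point; optimal play is mixed.
Let the kicker play Left with probability p. Expected payoff against Near: 10p + (-4)(1−p) = 14p − 4; against Far: 0p + 2(1−p) = −2p + 2.
Setting these equal: 14p − 4 = −2p + 2 ⇒ 16p = 6 ⇒ p = 3/8, and the value is (14)·(3/8) − 4 = 5/4.
For the keeper: with q = P(Near), equating Left's and Right's payoffs gives 10q = −6q + 2 ⇒ q = 1/8.

3/8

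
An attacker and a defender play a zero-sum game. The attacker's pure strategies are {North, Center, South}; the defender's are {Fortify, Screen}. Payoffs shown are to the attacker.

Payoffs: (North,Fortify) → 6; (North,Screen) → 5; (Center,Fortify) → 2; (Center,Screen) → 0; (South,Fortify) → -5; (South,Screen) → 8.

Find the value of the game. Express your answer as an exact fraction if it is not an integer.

Row minima: North → 5, Center → 0, South → -5; maximin = 5.
Column maxima: Fortify → 6, Screen → 8; minimax = 6.
5 ≠ 6, so there is no saddle point; optimal play is mixed.
Center is strictly dominated by North, so the attacker never plays it.
On the remaining 2×2 (North, South vs Fortify, Screen):
Let the attacker play North with probability p. Expected payoff against Fortify: 6p + (-5)(1−p) = 11p − 5; against Screen: 5p + 8(1−p) = −3p + 8.
Setting these equal: 11p − 5 = −3p + 8 ⇒ 14p = 13 ⇒ p = 13/14, and the value is (11)·(13/14) − 5 = 73/14.
For the defender: with q = P(Fortify), equating North's and South's payoffs gives q + 5 = −13q + 8 ⇒ q = 3/14.

73/14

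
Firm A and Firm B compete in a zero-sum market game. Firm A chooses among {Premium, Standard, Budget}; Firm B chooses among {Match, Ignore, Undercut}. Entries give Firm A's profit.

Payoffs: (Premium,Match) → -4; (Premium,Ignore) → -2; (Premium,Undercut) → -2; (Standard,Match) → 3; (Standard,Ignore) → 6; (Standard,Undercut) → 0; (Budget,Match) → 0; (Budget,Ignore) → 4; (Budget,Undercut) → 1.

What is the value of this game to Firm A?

3/4

Row minima: Premium → -4, Standard → 0, Budget → 0; maximin = 0.
Column maxima: Match → 3, Ignore → 6, Undercut → 1; minimax = 1.
0 ≠ 1, so there is no saddle point; optimal play is mixed.
Premium is strictly dominated by Standard, so Firm A never plays it.
Ignore is strictly dominated by Match (it gives Firm A strictly more in every row), so Firm B never plays it.
On the remaining 2×2 (Standard, Budget vs Match, Undercut):
Let Firm A play Standard with probability p. Expected payoff against Match: 3p + 0(1−p) = 3p; against Undercut: 0p + 1(1−p) = −p + 1.
Setting these equal: 3p = −p + 1 ⇒ 4p = 1 ⇒ p = 1/4, and the value is (3)·(1/4) = 3/4.
For Firm B: with q = P(Match), equating Standard's and Budget's payoffs gives 3q = −q + 1 ⇒ q = 1/4.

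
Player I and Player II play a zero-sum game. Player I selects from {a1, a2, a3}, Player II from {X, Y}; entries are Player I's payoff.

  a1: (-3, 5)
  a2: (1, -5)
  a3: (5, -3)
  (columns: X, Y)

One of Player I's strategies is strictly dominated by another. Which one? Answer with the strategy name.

a3 gives a strictly higher payoff than a2 against every column: 5 > 1, -3 > -5.
So a2 is strictly dominated and Player I never plays it.

a2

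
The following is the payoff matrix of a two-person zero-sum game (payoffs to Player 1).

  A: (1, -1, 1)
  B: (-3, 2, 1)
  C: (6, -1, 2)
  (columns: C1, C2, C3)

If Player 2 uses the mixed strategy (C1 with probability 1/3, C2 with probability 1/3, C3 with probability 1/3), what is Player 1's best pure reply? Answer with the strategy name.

Expected payoff of A: (1/3)·1 + (1/3)·(-1) + (1/3)·1 = 1/3.
Expected payoff of B: (1/3)·(-3) + (1/3)·2 + (1/3)·1 = 0.
Expected payoff of C: (1/3)·6 + (1/3)·(-1) + (1/3)·2 = 7/3.
The largest is 7/3, so Player 1's best response is C.

C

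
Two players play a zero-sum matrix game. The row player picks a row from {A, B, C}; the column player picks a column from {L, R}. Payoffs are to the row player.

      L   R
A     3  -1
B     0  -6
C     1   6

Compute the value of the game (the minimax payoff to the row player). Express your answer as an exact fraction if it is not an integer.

19/9

Row minima: A → -1, B → -6, C → 1; maximin = 1.
Column maxima: L → 3, R → 6; minimax = 3.
1 ≠ 3, so there is no saddle point; optimal play is mixed.
B is strictly dominated by A, so the row player never plays it.
On the remaining 2×2 (A, C vs L, R):
Let the row player play A with probability p. Expected payoff against L: 3p + 1(1−p) = 2p + 1; against R: (-1)p + 6(1−p) = −7p + 6.
Setting these equal: 2p + 1 = −7p + 6 ⇒ 9p = 5 ⇒ p = 5/9, and the value is (2)·(5/9) + 1 = 19/9.
For the column player: with q = P(L), equating A's and C's payoffs gives 4q − 1 = −5q + 6 ⇒ q = 7/9.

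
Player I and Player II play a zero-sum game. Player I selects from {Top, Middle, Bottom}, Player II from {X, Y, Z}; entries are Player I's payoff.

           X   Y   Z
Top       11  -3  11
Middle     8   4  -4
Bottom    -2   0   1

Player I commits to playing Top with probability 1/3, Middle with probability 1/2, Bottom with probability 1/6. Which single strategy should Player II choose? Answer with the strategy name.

Y

If Player II plays X, Player I's expected payoff is (1/3)·11 + (1/2)·8 + (1/6)·(-2) = 22/3.
If Player II plays Y, Player I's expected payoff is (1/3)·(-3) + (1/2)·4 + (1/6)·0 = 1.
If Player II plays Z, Player I's expected payoff is (1/3)·11 + (1/2)·(-4) + (1/6)·1 = 11/6.
Player II minimizes Player I's payoff; the smallest is 1, so the best response is Y.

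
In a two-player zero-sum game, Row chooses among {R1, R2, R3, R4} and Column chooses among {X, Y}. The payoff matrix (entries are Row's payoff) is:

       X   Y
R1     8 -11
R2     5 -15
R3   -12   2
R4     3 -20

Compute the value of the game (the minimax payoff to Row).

-116/33

Row minima: R1 → -11, R2 → -15, R3 → -12, R4 → -20; maximin = -11.
Column maxima: X → 8, Y → 2; minimax = 2.
-11 ≠ 2, so there is no saddle point; optimal play is mixed.
R2 is strictly dominated by R1, so Row never plays it.
R4 is strictly dominated by R1, so Row never plays it.
On the remaining 2×2 (R1, R3 vs X, Y):
Let Row play R1 with probability p. Expected payoff against X: 8p + (-12)(1−p) = 20p − 12; against Y: (-11)p + 2(1−p) = −13p + 2.
Setting these equal: 20p − 12 = −13p + 2 ⇒ 33p = 14 ⇒ p = 14/33, and the value is (20)·(14/33) − 12 = -116/33.
For Column: with q = P(X), equating R1's and R3's payoffs gives 19q − 11 = −14q + 2 ⇒ q = 13/33.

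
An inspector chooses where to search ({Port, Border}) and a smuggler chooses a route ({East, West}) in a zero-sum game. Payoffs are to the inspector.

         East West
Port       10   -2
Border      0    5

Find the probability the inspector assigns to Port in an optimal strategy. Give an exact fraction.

5/17

Row minima: Port → -2, Border → 0; maximin = 0.
Column maxima: East → 10, West → 5; minimax = 5.
0 ≠ 5, so there is no saddle point; optimal play is mixed.
Let the inspector play Port with probability p. Expected payoff against East: 10p + 0(1−p) = 10p; against West: (-2)p + 5(1−p) = −7p + 5.
Setting these equal: 10p = −7p + 5 ⇒ 17p = 5 ⇒ p = 5/17, and the value is (10)·(5/17) = 50/17.
For the smuggler: with q = P(East), equating Port's and Border's payoffs gives 12q − 2 = −5q + 5 ⇒ q = 7/17.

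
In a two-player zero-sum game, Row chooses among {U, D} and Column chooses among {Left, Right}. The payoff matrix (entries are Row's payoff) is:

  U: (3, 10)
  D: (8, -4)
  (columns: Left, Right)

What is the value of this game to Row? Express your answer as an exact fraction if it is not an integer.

Row minima: U → 3, D → -4; maximin = 3.
Column maxima: Left → 8, Right → 10; minimax = 8.
3 ≠ 8, so there is no saddle point; optimal play is mixed.
Let Row play U with probability p. Expected payoff against Left: 3p + 8(1−p) = −5p + 8; against Right: 10p + (-4)(1−p) = 14p − 4.
Setting these equal: −5p + 8 = 14p − 4 ⇒ −19p = -12 ⇒ p = 12/19, and the value is (-5)·(12/19) + 8 = 92/19.
For Column: with q = P(Left), equating U's and D's payoffs gives −7q + 10 = 12q − 4 ⇒ q = 14/19.

92/19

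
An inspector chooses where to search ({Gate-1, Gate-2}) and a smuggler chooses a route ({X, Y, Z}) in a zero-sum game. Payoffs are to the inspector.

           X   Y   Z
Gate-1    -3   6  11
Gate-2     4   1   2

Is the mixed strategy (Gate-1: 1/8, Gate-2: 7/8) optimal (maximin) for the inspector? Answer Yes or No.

No

Against X this mix gives (1/8)·(-3) + (7/8)·4 = 25/8.
Against Y this mix gives (1/8)·6 + (7/8)·1 = 13/8.
Against Z this mix gives (1/8)·11 + (7/8)·2 = 25/8.
The smuggler will play Y, holding the inspector to 13/8. Shifting weight toward the row that does better against Y would raise this floor (the equalizing mix achieves 9/4 against both Y and X), so the proposed strategy is not optimal.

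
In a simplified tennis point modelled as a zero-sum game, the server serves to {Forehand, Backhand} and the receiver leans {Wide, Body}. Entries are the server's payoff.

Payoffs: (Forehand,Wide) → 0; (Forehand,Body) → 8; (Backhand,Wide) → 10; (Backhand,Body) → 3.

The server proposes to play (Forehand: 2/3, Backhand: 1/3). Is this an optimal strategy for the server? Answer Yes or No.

No

Against Wide this mix gives (2/3)·0 + (1/3)·10 = 10/3.
Against Body this mix gives (2/3)·8 + (1/3)·3 = 19/3.
The receiver will play Wide, holding the server to 10/3. Shifting weight toward the row that does better against Wide would raise this floor (the equalizing mix achieves 16/3 against both Wide and Body), so the proposed strategy is not optimal.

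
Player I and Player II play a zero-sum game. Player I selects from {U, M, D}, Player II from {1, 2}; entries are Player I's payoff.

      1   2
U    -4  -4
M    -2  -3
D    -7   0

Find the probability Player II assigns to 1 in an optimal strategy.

Row minima: U → -4, M → -3, D → -7; maximin = -3.
Column maxima: 1 → -2, 2 → 0; minimax = -2.
-3 ≠ -2, so there is no saddle point; optimal play is mixed.
U is strictly dominated by M, so Player I never plays it.
On the remaining 2×2 (M, D vs 1, 2):
Let Player I play M with probability p. Expected payoff against 1: (-2)p + (-7)(1−p) = 5p − 7; against 2: (-3)p + 0(1−p) = −3p.
Setting these equal: 5p − 7 = −3p ⇒ 8p = 7 ⇒ p = 7/8, and the value is (5)·(7/8) − 7 = -21/8.
For Player II: with q = P(1), equating M's and D's payoffs gives q − 3 = −7q ⇒ q = 3/8.

3/8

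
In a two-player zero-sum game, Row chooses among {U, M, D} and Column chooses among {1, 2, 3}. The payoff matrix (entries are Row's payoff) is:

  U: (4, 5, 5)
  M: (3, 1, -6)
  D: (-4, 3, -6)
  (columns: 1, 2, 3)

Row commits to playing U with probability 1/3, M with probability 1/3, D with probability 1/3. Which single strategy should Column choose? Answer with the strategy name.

3

If Column plays 1, Row's expected payoff is (1/3)·4 + (1/3)·3 + (1/3)·(-4) = 1.
If Column plays 2, Row's expected payoff is (1/3)·5 + (1/3)·1 + (1/3)·3 = 3.
If Column plays 3, Row's expected payoff is (1/3)·5 + (1/3)·(-6) + (1/3)·(-6) = -7/3.
Column minimizes Row's payoff; the smallest is -7/3, so the best response is 3.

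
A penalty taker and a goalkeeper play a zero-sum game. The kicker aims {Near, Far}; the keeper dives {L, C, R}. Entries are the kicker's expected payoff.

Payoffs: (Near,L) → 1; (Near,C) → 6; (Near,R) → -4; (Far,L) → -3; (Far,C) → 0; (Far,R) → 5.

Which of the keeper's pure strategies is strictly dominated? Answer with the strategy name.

L holds the kicker's payoff strictly below C in every row: 1 < 6, -3 < 0.
So C is strictly dominated for the keeper.

C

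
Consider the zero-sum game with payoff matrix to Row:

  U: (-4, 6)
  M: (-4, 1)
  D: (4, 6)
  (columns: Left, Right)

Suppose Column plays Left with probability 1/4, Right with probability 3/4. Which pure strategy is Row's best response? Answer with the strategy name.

D

Expected payoff of U: (1/4)·(-4) + (3/4)·6 = 7/2.
Expected payoff of M: (1/4)·(-4) + (3/4)·1 = -1/4.
Expected payoff of D: (1/4)·4 + (3/4)·6 = 11/2.
The largest is 11/2, so Row's best response is D.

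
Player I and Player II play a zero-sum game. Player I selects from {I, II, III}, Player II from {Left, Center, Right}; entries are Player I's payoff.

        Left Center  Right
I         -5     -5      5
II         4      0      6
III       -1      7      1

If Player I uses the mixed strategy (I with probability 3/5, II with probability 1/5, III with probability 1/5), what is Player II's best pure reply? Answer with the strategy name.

Left

If Player II plays Left, Player I's expected payoff is (3/5)·(-5) + (1/5)·4 + (1/5)·(-1) = -12/5.
If Player II plays Center, Player I's expected payoff is (3/5)·(-5) + (1/5)·0 + (1/5)·7 = -8/5.
If Player II plays Right, Player I's expected payoff is (3/5)·5 + (1/5)·6 + (1/5)·1 = 22/5.
Player II minimizes Player I's payoff; the smallest is -12/5, so the best response is Left.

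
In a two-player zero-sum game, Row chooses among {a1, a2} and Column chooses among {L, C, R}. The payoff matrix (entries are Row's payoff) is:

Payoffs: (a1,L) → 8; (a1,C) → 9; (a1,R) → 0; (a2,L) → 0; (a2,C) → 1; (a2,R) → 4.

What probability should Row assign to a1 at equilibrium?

Row minima: a1 → 0, a2 → 0; maximin = 0.
Column maxima: L → 8, C → 9, R → 4; minimax = 4.
0 ≠ 4, so there is no saddle point; optimal play is mixed.
C is strictly dominated by L (it gives Row strictly more in every row), so Column never plays it.
On the remaining 2×2 (a1, a2 vs L, R):
Let Row play a1 with probability p. Expected payoff against L: 8p + 0(1−p) = 8p; against R: 0p + 4(1−p) = −4p + 4.
Setting these equal: 8p = −4p + 4 ⇒ 12p = 4 ⇒ p = 1/3, and the value is (8)·(1/3) = 8/3.
For Column: with q = P(L), equating a1's and a2's payoffs gives 8q = −4q + 4 ⇒ q = 1/3.

1/3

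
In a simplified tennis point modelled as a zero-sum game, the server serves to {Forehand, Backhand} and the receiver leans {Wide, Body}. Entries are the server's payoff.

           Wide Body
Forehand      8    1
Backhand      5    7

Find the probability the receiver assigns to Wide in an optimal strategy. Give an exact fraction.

2/3

Row minima: Forehand → 1, Backhand → 5; maximin = 5.
Column maxima: Wide → 8, Body → 7; minimax = 7.
5 ≠ 7, so there is no saddle point; optimal play is mixed.
Let the server play Forehand with probability p. Expected payoff against Wide: 8p + 5(1−p) = 3p + 5; against Body: 1p + 7(1−p) = −6p + 7.
Setting these equal: 3p + 5 = −6p + 7 ⇒ 9p = 2 ⇒ p = 2/9, and the value is (3)·(2/9) + 5 = 17/3.
For the receiver: with q = P(Wide), equating Forehand's and Backhand's payoffs gives 7q + 1 = −2q + 7 ⇒ q = 2/3.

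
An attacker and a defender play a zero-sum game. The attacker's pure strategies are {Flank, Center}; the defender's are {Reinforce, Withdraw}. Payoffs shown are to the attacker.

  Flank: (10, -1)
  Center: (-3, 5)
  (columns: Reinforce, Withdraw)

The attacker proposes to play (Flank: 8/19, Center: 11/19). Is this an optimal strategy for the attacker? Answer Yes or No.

Yes

Against Reinforce this mix gives (8/19)·10 + (11/19)·(-3) = 47/19.
Against Withdraw this mix gives (8/19)·(-1) + (11/19)·5 = 47/19.
All of the defender's active replies (Reinforce, Withdraw) yield 47/19, and no column does worse for the attacker. The mix makes the defender indifferent and guarantees 47/19, so it is optimal.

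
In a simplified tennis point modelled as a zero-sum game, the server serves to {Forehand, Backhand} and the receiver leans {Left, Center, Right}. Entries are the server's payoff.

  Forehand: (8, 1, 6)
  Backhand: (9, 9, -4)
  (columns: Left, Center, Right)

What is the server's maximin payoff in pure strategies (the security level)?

1

Row minima: Forehand → 1, Backhand → -4.
The best of these is 1.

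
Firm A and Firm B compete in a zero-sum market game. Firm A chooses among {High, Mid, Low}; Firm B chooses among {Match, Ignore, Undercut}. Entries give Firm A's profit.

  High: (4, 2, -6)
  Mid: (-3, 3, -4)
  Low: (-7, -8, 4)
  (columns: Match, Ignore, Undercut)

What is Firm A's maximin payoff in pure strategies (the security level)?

-4

Row minima: High → -6, Mid → -4, Low → -8.
The best of these is -4.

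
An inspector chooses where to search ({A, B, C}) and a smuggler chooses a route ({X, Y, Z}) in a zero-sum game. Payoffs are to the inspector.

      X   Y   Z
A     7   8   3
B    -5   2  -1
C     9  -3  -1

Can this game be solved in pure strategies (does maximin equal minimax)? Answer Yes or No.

Yes

Row minima: A → 3, B → -5, C → -3; maximin = 3.
Column maxima: X → 9, Y → 8, Z → 3; minimax = 3.
maximin = minimax = 3, so a saddle point exists.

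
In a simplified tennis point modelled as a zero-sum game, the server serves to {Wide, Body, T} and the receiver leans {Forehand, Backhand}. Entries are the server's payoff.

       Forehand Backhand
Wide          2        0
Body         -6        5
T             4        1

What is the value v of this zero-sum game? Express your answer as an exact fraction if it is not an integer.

13/7

Row minima: Wide → 0, Body → -6, T → 1; maximin = 1.
Column maxima: Forehand → 4, Backhand → 5; minimax = 4.
1 ≠ 4, so there is no saddle point; optimal play is mixed.
Wide is strictly dominated by T, so the server never plays it.
On the remaining 2×2 (Body, T vs Forehand, Backhand):
Let the server play Body with probability p. Expected payoff against Forehand: (-6)p + 4(1−p) = −10p + 4; against Backhand: 5p + 1(1−p) = 4p + 1.
Setting these equal: −10p + 4 = 4p + 1 ⇒ −14p = -3 ⇒ p = 3/14, and the value is (-10)·(3/14) + 4 = 13/7.
For the receiver: with q = P(Forehand), equating Body's and T's payoffs gives −11q + 5 = 3q + 1 ⇒ q = 2/7.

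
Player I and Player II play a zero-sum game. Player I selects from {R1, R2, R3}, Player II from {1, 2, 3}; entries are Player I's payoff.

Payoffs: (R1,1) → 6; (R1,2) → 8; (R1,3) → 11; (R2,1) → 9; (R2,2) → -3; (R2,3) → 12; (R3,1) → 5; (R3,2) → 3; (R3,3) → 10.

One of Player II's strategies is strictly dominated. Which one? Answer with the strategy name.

3

1 holds Player I's payoff strictly below 3 in every row: 6 < 11, 9 < 12, 5 < 10.
So 3 is strictly dominated for Player II.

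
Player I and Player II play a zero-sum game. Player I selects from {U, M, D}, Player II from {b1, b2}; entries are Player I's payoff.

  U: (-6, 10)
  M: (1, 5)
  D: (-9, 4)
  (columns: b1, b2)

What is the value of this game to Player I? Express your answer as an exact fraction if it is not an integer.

Row minima: U → -6, M → 1, D → -9; maximin = 1.
Column maxima: b1 → 1, b2 → 10; minimax = 1.
Since maximin = minimax = 1, there is a saddle point and the value is 1.

1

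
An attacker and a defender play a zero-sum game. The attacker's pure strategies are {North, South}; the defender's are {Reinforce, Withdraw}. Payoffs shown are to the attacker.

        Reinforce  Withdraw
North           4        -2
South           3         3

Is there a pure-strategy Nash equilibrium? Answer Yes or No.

Yes

Row minima: North → -2, South → 3; maximin = 3.
Column maxima: Reinforce → 4, Withdraw → 3; minimax = 3.
maximin = minimax = 3, so a saddle point exists.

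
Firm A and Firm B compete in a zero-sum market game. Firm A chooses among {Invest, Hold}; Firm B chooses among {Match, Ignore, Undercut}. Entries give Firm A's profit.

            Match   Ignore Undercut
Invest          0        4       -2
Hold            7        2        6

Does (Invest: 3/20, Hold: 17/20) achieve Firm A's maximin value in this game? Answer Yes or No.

Against Match this mix gives (3/20)·0 + (17/20)·7 = 119/20.
Against Ignore this mix gives (3/20)·4 + (17/20)·2 = 23/10.
Against Undercut this mix gives (3/20)·(-2) + (17/20)·6 = 24/5.
Firm B will play Ignore, holding Firm A to 23/10. Shifting weight toward the row that does better against Ignore would raise this floor (the equalizing mix achieves 14/5 against both Ignore and Undercut), so the proposed strategy is not optimal.

No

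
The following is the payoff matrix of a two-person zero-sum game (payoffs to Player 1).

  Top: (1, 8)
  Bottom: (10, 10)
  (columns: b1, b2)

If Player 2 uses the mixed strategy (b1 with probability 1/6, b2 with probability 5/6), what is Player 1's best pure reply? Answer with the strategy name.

Expected payoff of Top: (1/6)·1 + (5/6)·8 = 41/6.
Expected payoff of Bottom: (1/6)·10 + (5/6)·10 = 10.
The largest is 10, so Player 1's best response is Bottom.

Bottom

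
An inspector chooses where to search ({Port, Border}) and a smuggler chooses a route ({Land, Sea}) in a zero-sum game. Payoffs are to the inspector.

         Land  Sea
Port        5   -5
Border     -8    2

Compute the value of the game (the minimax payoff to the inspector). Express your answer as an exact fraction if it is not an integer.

-3/2

Row minima: Port → -5, Border → -8; maximin = -5.
Column maxima: Land → 5, Sea → 2; minimax = 2.
-5 ≠ 2, so there is no saddle point; optimal play is mixed.
Let the inspector play Port with probability p. Expected payoff against Land: 5p + (-8)(1−p) = 13p − 8; against Sea: (-5)p + 2(1−p) = −7p + 2.
Setting these equal: 13p − 8 = −7p + 2 ⇒ 20p = 10 ⇒ p = 1/2, and the value is (13)·(1/2) − 8 = -3/2.
For the smuggler: with q = P(Land), equating Port's and Border's payoffs gives 10q − 5 = −10q + 2 ⇒ q = 7/20.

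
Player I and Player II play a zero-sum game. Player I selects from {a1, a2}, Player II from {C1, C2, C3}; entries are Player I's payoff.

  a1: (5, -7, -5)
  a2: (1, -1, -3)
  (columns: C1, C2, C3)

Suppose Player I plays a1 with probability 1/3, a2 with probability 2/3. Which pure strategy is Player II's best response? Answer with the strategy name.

If Player II plays C1, Player I's expected payoff is (1/3)·5 + (2/3)·1 = 7/3.
If Player II plays C2, Player I's expected payoff is (1/3)·(-7) + (2/3)·(-1) = -3.
If Player II plays C3, Player I's expected payoff is (1/3)·(-5) + (2/3)·(-3) = -11/3.
Player II minimizes Player I's payoff; the smallest is -11/3, so the best response is C3.

C3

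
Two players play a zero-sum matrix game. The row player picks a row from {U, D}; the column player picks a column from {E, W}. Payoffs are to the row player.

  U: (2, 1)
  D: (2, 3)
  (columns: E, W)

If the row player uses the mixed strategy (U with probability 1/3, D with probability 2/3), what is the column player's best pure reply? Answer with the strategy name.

E

If the column player plays E, the row player's expected payoff is (1/3)·2 + (2/3)·2 = 2.
If the column player plays W, the row player's expected payoff is (1/3)·1 + (2/3)·3 = 7/3.
The column player minimizes the row player's payoff; the smallest is 2, so the best response is E.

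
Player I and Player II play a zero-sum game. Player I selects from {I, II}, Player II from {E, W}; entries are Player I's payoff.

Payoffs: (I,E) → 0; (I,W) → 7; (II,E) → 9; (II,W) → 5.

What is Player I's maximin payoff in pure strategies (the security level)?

Row minima: I → 0, II → 5.
The best of these is 5.

5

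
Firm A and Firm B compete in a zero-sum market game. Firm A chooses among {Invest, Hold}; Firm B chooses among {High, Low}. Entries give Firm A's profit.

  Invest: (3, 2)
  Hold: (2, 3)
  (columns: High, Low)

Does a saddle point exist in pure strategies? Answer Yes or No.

No

Row minima: Invest → 2, Hold → 2; maximin = 2.
Column maxima: High → 3, Low → 3; minimax = 3.
2 ≠ 3, so no pure-strategy equilibrium exists.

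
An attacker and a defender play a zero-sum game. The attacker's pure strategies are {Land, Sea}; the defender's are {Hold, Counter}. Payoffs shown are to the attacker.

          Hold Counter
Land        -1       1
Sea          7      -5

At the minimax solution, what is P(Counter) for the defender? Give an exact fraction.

4/7

Row minima: Land → -1, Sea → -5; maximin = -1.
Column maxima: Hold → 7, Counter → 1; minimax = 1.
-1 ≠ 1, so there is no saddle point; optimal play is mixed.
Let the attacker play Land with probability p. Expected payoff against Hold: (-1)p + 7(1−p) = −8p + 7; against Counter: 1p + (-5)(1−p) = 6p − 5.
Setting these equal: −8p + 7 = 6p − 5 ⇒ −14p = -12 ⇒ p = 6/7, and the value is (-8)·(6/7) + 7 = 1/7.
For the defender: with q = P(Hold), equating Land's and Sea's payoffs gives −2q + 1 = 12q − 5 ⇒ q = 3/7.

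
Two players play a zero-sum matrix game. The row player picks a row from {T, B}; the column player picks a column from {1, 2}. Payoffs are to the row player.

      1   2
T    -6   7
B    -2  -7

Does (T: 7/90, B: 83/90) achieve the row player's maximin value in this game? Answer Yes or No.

No

Against 1 this mix gives (7/90)·(-6) + (83/90)·(-2) = -104/45.
Against 2 this mix gives (7/90)·7 + (83/90)·(-7) = -266/45.
The column player will play 2, holding the row player to -266/45. Shifting weight toward the row that does better against 2 would raise this floor (the equalizing mix achieves -28/9 against both 2 and 1), so the proposed strategy is not optimal.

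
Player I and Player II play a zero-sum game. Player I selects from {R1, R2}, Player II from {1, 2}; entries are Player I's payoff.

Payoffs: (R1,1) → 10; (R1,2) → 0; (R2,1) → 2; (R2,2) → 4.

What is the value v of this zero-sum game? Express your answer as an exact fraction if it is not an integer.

10/3

Row minima: R1 → 0, R2 → 2; maximin = 2.
Column maxima: 1 → 10, 2 → 4; minimax = 4.
2 ≠ 4, so there is no saddle point; optimal play is mixed.
Let Player I play R1 with probability p. Expected payoff against 1: 10p + 2(1−p) = 8p + 2; against 2: 0p + 4(1−p) = −4p + 4.
Setting these equal: 8p + 2 = −4p + 4 ⇒ 12p = 2 ⇒ p = 1/6, and the value is (8)·(1/6) + 2 = 10/3.
For Player II: with q = P(1), equating R1's and R2's payoffs gives 10q = −2q + 4 ⇒ q = 1/3.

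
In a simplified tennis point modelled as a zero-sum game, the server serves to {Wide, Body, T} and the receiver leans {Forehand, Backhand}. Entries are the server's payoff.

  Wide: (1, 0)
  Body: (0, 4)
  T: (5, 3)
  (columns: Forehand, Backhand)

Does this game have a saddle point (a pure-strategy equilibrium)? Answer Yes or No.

Row minima: Wide → 0, Body → 0, T → 3; maximin = 3.
Column maxima: Forehand → 5, Backhand → 4; minimax = 4.
3 ≠ 4, so no pure-strategy equilibrium exists.

No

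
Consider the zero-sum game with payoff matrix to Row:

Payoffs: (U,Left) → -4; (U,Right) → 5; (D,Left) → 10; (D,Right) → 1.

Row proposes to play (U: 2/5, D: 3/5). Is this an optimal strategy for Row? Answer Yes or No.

Against Left this mix gives (2/5)·(-4) + (3/5)·10 = 22/5.
Against Right this mix gives (2/5)·5 + (3/5)·1 = 13/5.
Column will play Right, holding Row to 13/5. Shifting weight toward the row that does better against Right would raise this floor (the equalizing mix achieves 3 against both Right and Left), so the proposed strategy is not optimal.

No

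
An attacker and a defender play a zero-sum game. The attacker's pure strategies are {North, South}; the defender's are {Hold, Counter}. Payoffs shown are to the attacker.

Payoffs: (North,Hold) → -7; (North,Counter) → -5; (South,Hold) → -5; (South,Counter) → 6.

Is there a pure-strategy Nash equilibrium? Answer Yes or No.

Yes

Row minima: North → -7, South → -5; maximin = -5.
Column maxima: Hold → -5, Counter → 6; minimax = -5.
maximin = minimax = -5, so a saddle point exists.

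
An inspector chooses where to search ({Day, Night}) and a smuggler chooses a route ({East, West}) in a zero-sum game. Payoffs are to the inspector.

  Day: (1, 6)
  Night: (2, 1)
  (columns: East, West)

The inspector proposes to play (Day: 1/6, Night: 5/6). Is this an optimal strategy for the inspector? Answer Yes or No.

Yes

Against East this mix gives (1/6)·1 + (5/6)·2 = 11/6.
Against West this mix gives (1/6)·6 + (5/6)·1 = 11/6.
All of the smuggler's active replies (East, West) yield 11/6, and no column does worse for the inspector. The mix makes the smuggler indifferent and guarantees 11/6, so it is optimal.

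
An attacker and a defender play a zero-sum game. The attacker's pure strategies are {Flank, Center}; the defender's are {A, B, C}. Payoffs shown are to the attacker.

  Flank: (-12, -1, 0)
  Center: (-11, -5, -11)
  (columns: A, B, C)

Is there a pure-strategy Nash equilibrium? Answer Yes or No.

Yes

Row minima: Flank → -12, Center → -11; maximin = -11.
Column maxima: A → -11, B → -1, C → 0; minimax = -11.
maximin = minimax = -11, so a saddle point exists.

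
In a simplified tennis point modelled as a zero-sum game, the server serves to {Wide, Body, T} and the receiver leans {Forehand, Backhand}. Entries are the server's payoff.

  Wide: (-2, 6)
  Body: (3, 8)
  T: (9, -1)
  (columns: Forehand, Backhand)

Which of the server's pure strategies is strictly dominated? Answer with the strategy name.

Body gives a strictly higher payoff than Wide against every column: 3 > -2, 8 > 6.
So Wide is strictly dominated and the server never plays it.

Wide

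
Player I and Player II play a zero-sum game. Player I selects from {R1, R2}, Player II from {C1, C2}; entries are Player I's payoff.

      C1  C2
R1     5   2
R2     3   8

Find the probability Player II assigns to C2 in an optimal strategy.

Row minima: R1 → 2, R2 → 3; maximin = 3.
Column maxima: C1 → 5, C2 → 8; minimax = 5.
3 ≠ 5, so there is no saddle point; optimal play is mixed.
Let Player I play R1 with probability p. Expected payoff against C1: 5p + 3(1−p) = 2p + 3; against C2: 2p + 8(1−p) = −6p + 8.
Setting these equal: 2p + 3 = −6p + 8 ⇒ 8p = 5 ⇒ p = 5/8, and the value is (2)·(5/8) + 3 = 17/4.
For Player II: with q = P(C1), equating R1's and R2's payoffs gives 3q + 2 = −5q + 8 ⇒ q = 3/4.

1/4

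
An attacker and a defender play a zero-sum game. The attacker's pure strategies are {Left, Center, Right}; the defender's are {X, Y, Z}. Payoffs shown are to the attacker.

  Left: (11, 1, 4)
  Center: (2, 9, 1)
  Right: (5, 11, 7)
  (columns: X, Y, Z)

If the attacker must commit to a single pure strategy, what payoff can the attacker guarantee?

5

Row minima: Left → 1, Center → 1, Right → 5.
The best of these is 5.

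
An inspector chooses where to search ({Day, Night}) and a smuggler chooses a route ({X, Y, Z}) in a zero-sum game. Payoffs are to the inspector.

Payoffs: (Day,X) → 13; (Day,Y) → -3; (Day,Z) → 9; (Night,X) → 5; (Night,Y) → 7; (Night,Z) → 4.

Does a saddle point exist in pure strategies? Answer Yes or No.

No

Row minima: Day → -3, Night → 4; maximin = 4.
Column maxima: X → 13, Y → 7, Z → 9; minimax = 7.
4 ≠ 7, so no pure-strategy equilibrium exists.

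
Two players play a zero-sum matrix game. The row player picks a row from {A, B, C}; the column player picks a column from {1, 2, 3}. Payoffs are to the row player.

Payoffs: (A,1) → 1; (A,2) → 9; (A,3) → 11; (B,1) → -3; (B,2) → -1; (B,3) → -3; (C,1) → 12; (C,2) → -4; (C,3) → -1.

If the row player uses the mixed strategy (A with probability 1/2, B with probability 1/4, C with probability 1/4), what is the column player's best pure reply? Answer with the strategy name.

1

If the column player plays 1, the row player's expected payoff is (1/2)·1 + (1/4)·(-3) + (1/4)·12 = 11/4.
If the column player plays 2, the row player's expected payoff is (1/2)·9 + (1/4)·(-1) + (1/4)·(-4) = 13/4.
If the column player plays 3, the row player's expected payoff is (1/2)·11 + (1/4)·(-3) + (1/4)·(-1) = 9/2.
The column player minimizes the row player's payoff; the smallest is 11/4, so the best response is 1.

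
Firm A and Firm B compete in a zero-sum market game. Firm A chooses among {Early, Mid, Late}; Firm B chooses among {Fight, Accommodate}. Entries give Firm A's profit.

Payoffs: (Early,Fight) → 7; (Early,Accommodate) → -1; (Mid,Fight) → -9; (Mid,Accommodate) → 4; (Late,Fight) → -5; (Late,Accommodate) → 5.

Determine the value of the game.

Row minima: Early → -1, Mid → -9, Late → -5; maximin = -1.
Column maxima: Fight → 7, Accommodate → 5; minimax = 5.
-1 ≠ 5, so there is no saddle point; optimal play is mixed.
Mid is strictly dominated by Late, so Firm A never plays it.
On the remaining 2×2 (Early, Late vs Fight, Accommodate):
Let Firm A play Early with probability p. Expected payoff against Fight: 7p + (-5)(1−p) = 12p − 5; against Accommodate: (-1)p + 5(1−p) = −6p + 5.
Setting these equal: 12p − 5 = −6p + 5 ⇒ 18p = 10 ⇒ p = 5/9, and the value is (12)·(5/9) − 5 = 5/3.
For Firm B: with q = P(Fight), equating Early's and Late's payoffs gives 8q − 1 = −10q + 5 ⇒ q = 1/3.

5/3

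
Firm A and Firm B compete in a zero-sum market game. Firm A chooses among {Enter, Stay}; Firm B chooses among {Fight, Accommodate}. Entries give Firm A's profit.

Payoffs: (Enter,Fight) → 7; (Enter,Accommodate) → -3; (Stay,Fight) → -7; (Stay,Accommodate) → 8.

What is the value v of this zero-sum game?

Row minima: Enter → -3, Stay → -7; maximin = -3.
Column maxima: Fight → 7, Accommodate → 8; minimax = 7.
-3 ≠ 7, so there is no saddle point; optimal play is mixed.
Let Firm A play Enter with probability p. Expected payoff against Fight: 7p + (-7)(1−p) = 14p − 7; against Accommodate: (-3)p + 8(1−p) = −11p + 8.
Setting these equal: 14p − 7 = −11p + 8 ⇒ 25p = 15 ⇒ p = 3/5, and the value is (14)·(3/5) − 7 = 7/5.
For Firm B: with q = P(Fight), equating Enter's and Stay's payoffs gives 10q − 3 = −15q + 8 ⇒ q = 11/25.

7/5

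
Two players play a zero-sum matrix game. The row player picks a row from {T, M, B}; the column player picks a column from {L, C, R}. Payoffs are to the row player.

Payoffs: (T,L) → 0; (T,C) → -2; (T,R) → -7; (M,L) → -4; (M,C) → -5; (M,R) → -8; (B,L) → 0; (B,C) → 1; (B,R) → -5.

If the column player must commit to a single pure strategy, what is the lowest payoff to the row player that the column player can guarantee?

Column maxima: L → 0, C → 1, R → -5.
The smallest of these is -5.

-5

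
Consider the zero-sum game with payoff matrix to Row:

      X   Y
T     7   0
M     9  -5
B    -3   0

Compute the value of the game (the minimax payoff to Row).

Row minima: T → 0, M → -5, B → -3; maximin = 0.
Column maxima: X → 9, Y → 0; minimax = 0.
Since maximin = minimax = 0, there is a saddle point and the value is 0.

0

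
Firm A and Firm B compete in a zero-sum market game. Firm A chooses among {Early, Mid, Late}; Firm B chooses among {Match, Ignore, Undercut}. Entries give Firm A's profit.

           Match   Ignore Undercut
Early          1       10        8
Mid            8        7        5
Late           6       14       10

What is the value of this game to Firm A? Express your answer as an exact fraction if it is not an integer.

50/7

Row minima: Early → 1, Mid → 5, Late → 6; maximin = 6.
Column maxima: Match → 8, Ignore → 14, Undercut → 10; minimax = 8.
6 ≠ 8, so there is no saddle point; optimal play is mixed.
Early is strictly dominated by Late, so Firm A never plays it.
Ignore is strictly dominated by Undercut (it gives Firm A strictly more in every row), so Firm B never plays it.
On the remaining 2×2 (Mid, Late vs Match, Undercut):
Let Firm A play Mid with probability p. Expected payoff against Match: 8p + 6(1−p) = 2p + 6; against Undercut: 5p + 10(1−p) = −5p + 10.
Setting these equal: 2p + 6 = −5p + 10 ⇒ 7p = 4 ⇒ p = 4/7, and the value is (2)·(4/7) + 6 = 50/7.
For Firm B: with q = P(Match), equating Mid's and Late's payoffs gives 3q + 5 = −4q + 10 ⇒ q = 5/7.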